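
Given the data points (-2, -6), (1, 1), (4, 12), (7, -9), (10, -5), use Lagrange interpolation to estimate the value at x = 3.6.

Lagrange interpolation formula:
P(x) = Σ yᵢ × Lᵢ(x)
where Lᵢ(x) = Π_{j≠i} (x - xⱼ)/(xᵢ - xⱼ)

L_0(3.6) = (3.6 - 1)/(-2 - 1) × (3.6 - 4)/(-2 - 4) × (3.6 - 7)/(-2 - 7) × (3.6 - 10)/(-2 - 10) = -0.011641
L_1(3.6) = (3.6 - (-2))/(1 - (-2)) × (3.6 - 4)/(1 - 4) × (3.6 - 7)/(1 - 7) × (3.6 - 10)/(1 - 10) = 0.100293
L_2(3.6) = (3.6 - (-2))/(4 - (-2)) × (3.6 - 1)/(4 - 1) × (3.6 - 7)/(4 - 7) × (3.6 - 10)/(4 - 10) = 0.977857
L_3(3.6) = (3.6 - (-2))/(7 - (-2)) × (3.6 - 1)/(7 - 1) × (3.6 - 4)/(7 - 4) × (3.6 - 10)/(7 - 10) = -0.076695
L_4(3.6) = (3.6 - (-2))/(10 - (-2)) × (3.6 - 1)/(10 - 1) × (3.6 - 4)/(10 - 4) × (3.6 - 7)/(10 - 7) = 0.010186

P(3.6) = (-6)×L_0(3.6) + 1×L_1(3.6) + 12×L_2(3.6) + (-9)×L_3(3.6) + (-5)×L_4(3.6)
P(3.6) = 12.543743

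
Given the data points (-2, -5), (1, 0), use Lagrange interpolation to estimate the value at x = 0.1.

Lagrange interpolation formula:
P(x) = Σ yᵢ × Lᵢ(x)
where Lᵢ(x) = Π_{j≠i} (x - xⱼ)/(xᵢ - xⱼ)

L_0(0.1) = (0.1 - 1)/(-2 - 1) = 0.300000
L_1(0.1) = (0.1 - (-2))/(1 - (-2)) = 0.700000

P(0.1) = (-5)×L_0(0.1) + 0×L_1(0.1)
P(0.1) = -1.500000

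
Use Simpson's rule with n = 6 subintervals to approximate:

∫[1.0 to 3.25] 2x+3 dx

f(x) = 2x+3
a = 1.0, b = 3.25, n = 6
h = (b - a)/n = 0.375000

Simpson's rule: (h/3)[f(x₀) + 4f(x₁) + 2f(x₂) + ... + f(xₙ)]

x_0 = 1.0000, f(x_0) = 5.000000, coefficient = 1
x_1 = 1.3750, f(x_1) = 5.750000, coefficient = 4
x_2 = 1.7500, f(x_2) = 6.500000, coefficient = 2
x_3 = 2.1250, f(x_3) = 7.250000, coefficient = 4
x_4 = 2.5000, f(x_4) = 8.000000, coefficient = 2
x_5 = 2.8750, f(x_5) = 8.750000, coefficient = 4
x_6 = 3.2500, f(x_6) = 9.500000, coefficient = 1

I ≈ (0.375000/3) × 130.500000 = 16.312500
Exact value: 16.312500
Error: 0.000000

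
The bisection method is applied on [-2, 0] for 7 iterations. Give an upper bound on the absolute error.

Bisection error bound: |error| ≤ (b-a)/2^n
|error| ≤ (0 - (-2))/2^7 = 2/2^7
|error| ≤ 0.0156250000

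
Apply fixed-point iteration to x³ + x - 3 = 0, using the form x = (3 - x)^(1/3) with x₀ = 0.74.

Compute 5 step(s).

Equation: x³ + x - 3 = 0
Fixed-point form: x = (3 - x)^(1/3)
x₀ = 0.74

x_1 = g(0.740000) = 1.312309
x_2 = g(1.312309) = 1.190596
x_3 = g(1.190596) = 1.218555
x_4 = g(1.218555) = 1.212246
x_5 = g(1.212246) = 1.213675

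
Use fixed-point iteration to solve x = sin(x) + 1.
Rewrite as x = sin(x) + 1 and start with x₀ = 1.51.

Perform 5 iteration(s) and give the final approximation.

Equation: x = sin(x) + 1
Fixed-point form: x = sin(x) + 1
x₀ = 1.51

x_1 = g(1.510000) = 1.998152
x_2 = g(1.998152) = 1.910065
x_3 = g(1.910065) = 1.942998
x_4 = g(1.942998) = 1.931529
x_5 = g(1.931529) = 1.935639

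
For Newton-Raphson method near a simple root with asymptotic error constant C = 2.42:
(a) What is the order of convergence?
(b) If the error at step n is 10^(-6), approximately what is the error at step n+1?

(a) Newton-Raphson has quadratic (order 2) convergence near simple roots.
    This means |e_{n+1}| ≈ C|e_n|².

(b) With |e_n| = 10^(-6) and C = 2.42:
    |e_{n+1}| ≈ 2.42 × (10^(-6))² = 2.42 × 10^(-12)

(a) 2 (quadratic); (b) |e_{n+1}| ≈ 2.420e-12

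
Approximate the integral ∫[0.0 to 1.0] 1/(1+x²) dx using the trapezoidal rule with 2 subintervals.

f(x) = 1/(1+x²)
a = 0.0, b = 1.0, n = 2
h = (b - a)/n = 0.500000

Trapezoidal rule: (h/2)[f(x₀) + 2f(x₁) + 2f(x₂) + ... + f(xₙ)]

x_0 = 0.0000, f(x_0) = 1.000000, coefficient = 1
x_1 = 0.5000, f(x_1) = 0.800000, coefficient = 2
x_2 = 1.0000, f(x_2) = 0.500000, coefficient = 1

I ≈ (0.500000/2) × 3.100000 = 0.775000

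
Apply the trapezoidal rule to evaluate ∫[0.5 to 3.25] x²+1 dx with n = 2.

f(x) = x²+1
a = 0.5, b = 3.25, n = 2
h = (b - a)/n = 1.375000

Trapezoidal rule: (h/2)[f(x₀) + 2f(x₁) + 2f(x₂) + ... + f(xₙ)]

x_0 = 0.5000, f(x_0) = 1.250000, coefficient = 1
x_1 = 1.8750, f(x_1) = 4.515625, coefficient = 2
x_2 = 3.2500, f(x_2) = 11.562500, coefficient = 1

I ≈ (1.375000/2) × 21.843750 = 15.017578
Exact value: 14.151042
Error: 0.866536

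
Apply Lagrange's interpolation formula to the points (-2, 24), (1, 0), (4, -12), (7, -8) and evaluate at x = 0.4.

Lagrange interpolation formula:
P(x) = Σ yᵢ × Lᵢ(x)
where Lᵢ(x) = Π_{j≠i} (x - xⱼ)/(xᵢ - xⱼ)

L_0(0.4) = (0.4 - 1)/(-2 - 1) × (0.4 - 4)/(-2 - 4) × (0.4 - 7)/(-2 - 7) = 0.088000
L_1(0.4) = (0.4 - (-2))/(1 - (-2)) × (0.4 - 4)/(1 - 4) × (0.4 - 7)/(1 - 7) = 1.056000
L_2(0.4) = (0.4 - (-2))/(4 - (-2)) × (0.4 - 1)/(4 - 1) × (0.4 - 7)/(4 - 7) = -0.176000
L_3(0.4) = (0.4 - (-2))/(7 - (-2)) × (0.4 - 1)/(7 - 1) × (0.4 - 4)/(7 - 4) = 0.032000

P(0.4) = 24×L_0(0.4) + 0×L_1(0.4) + (-12)×L_2(0.4) + (-8)×L_3(0.4)
P(0.4) = 3.968000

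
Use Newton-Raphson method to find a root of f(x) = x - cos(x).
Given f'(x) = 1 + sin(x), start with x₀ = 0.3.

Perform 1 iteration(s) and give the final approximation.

f(x) = x - cos(x)
f'(x) = 1 + sin(x)
x₀ = 0.3

Newton-Raphson formula: x_{n+1} = x_n - f(x_n)/f'(x_n)

Iteration 1:
  f(0.300000) = -0.655336
  f'(0.300000) = 1.295520
  x_1 = 0.300000 - (-0.655336)/1.295520 = 0.805848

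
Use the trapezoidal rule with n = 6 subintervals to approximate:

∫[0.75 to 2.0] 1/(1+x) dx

f(x) = 1/(1+x)
a = 0.75, b = 2.0, n = 6
h = (b - a)/n = 0.208333

Trapezoidal rule: (h/2)[f(x₀) + 2f(x₁) + 2f(x₂) + ... + f(xₙ)]

x_0 = 0.7500, f(x_0) = 0.571429, coefficient = 1
x_1 = 0.9583, f(x_1) = 0.510638, coefficient = 2
x_2 = 1.1667, f(x_2) = 0.461538, coefficient = 2
x_3 = 1.3750, f(x_3) = 0.421053, coefficient = 2
x_4 = 1.5833, f(x_4) = 0.387097, coefficient = 2
x_5 = 1.7917, f(x_5) = 0.358209, coefficient = 2
x_6 = 2.0000, f(x_6) = 0.333333, coefficient = 1

I ≈ (0.208333/2) × 5.181832 = 0.539774
Exact value: 0.538997
Error: 0.000778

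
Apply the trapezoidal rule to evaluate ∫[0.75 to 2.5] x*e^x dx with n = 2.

f(x) = x*e^x
a = 0.75, b = 2.5, n = 2
h = (b - a)/n = 0.875000

Trapezoidal rule: (h/2)[f(x₀) + 2f(x₁) + 2f(x₂) + ... + f(xₙ)]

x_0 = 0.7500, f(x_0) = 1.587750, coefficient = 1
x_1 = 1.6250, f(x_1) = 8.252431, coefficient = 2
x_2 = 2.5000, f(x_2) = 30.456235, coefficient = 1

I ≈ (0.875000/2) × 48.548847 = 21.240120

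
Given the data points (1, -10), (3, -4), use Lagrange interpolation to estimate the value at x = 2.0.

Lagrange interpolation formula:
P(x) = Σ yᵢ × Lᵢ(x)
where Lᵢ(x) = Π_{j≠i} (x - xⱼ)/(xᵢ - xⱼ)

L_0(2.0) = (2.0 - 3)/(1 - 3) = 0.500000
L_1(2.0) = (2.0 - 1)/(3 - 1) = 0.500000

P(2.0) = (-10)×L_0(2.0) + (-4)×L_1(2.0)
P(2.0) = -7.000000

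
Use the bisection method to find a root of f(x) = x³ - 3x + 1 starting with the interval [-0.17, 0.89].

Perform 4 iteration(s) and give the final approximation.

f(x) = x³ - 3x + 1
Initial interval: [-0.17, 0.89]

Iteration 1:
  c_1 = (-0.170000 + 0.890000)/2 = 0.360000
  f(c_1) = f(0.360000) = -0.033344
  f(a) × f(c) < 0, new interval: [-0.170000, 0.360000]
Iteration 2:
  c_2 = (-0.170000 + 0.360000)/2 = 0.095000
  f(c_2) = f(0.095000) = 0.715857
  f(a) × f(c) ≥ 0, new interval: [0.095000, 0.360000]
Iteration 3:
  c_3 = (0.095000 + 0.360000)/2 = 0.227500
  f(c_3) = f(0.227500) = 0.329275
  f(a) × f(c) ≥ 0, new interval: [0.227500, 0.360000]
Iteration 4:
  c_4 = (0.227500 + 0.360000)/2 = 0.293750
  f(c_4) = f(0.293750) = 0.144097
  f(a) × f(c) ≥ 0, new interval: [0.293750, 0.360000]

After 4 iteration(s), the approximation is c_4 = 0.293750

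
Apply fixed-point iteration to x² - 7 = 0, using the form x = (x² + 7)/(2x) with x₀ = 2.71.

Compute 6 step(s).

Equation: x² - 7 = 0
Fixed-point form: x = (x² + 7)/(2x)
x₀ = 2.71

x_1 = g(2.710000) = 2.646513
x_2 = g(2.646513) = 2.645751
x_3 = g(2.645751) = 2.645751
x_4 = g(2.645751) = 2.645751
x_5 = g(2.645751) = 2.645751
x_6 = g(2.645751) = 2.645751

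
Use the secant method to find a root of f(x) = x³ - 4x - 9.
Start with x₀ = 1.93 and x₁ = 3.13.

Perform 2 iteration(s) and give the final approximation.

f(x) = x³ - 4x - 9
x₀ = 1.93, x₁ = 3.13

Secant formula: x_{n+1} = x_n - f(x_n)(x_n - x_{n-1})/(f(x_n) - f(x_{n-1}))

Iteration 1:
  f(1.930000) = -9.530943
  f(3.130000) = 9.144297
  x_2 = 3.130000 - 9.144297×(3.130000 - 1.930000)/(9.144297 - (-9.530943))
       = 2.542422
Iteration 2:
  f(3.130000) = 9.144297
  f(2.542422) = -2.735699
  x_3 = 2.542422 - (-2.735699)×(2.542422 - 3.130000)/(-2.735699 - 9.144297)
       = 2.677728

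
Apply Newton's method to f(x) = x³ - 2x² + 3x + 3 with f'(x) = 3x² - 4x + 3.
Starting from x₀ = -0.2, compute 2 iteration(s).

f(x) = x³ - 2x² + 3x + 3
f'(x) = 3x² - 4x + 3
x₀ = -0.2

Newton-Raphson formula: x_{n+1} = x_n - f(x_n)/f'(x_n)

Iteration 1:
  f(-0.200000) = 2.312000
  f'(-0.200000) = 3.920000
  x_1 = -0.200000 - 2.312000/3.920000 = -0.789796
Iteration 2:
  f(-0.789796) = -1.109600
  f'(-0.789796) = 8.030516
  x_2 = -0.789796 - (-1.109600)/8.030516 = -0.651623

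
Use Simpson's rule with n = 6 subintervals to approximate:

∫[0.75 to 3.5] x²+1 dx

f(x) = x²+1
a = 0.75, b = 3.5, n = 6
h = (b - a)/n = 0.458333

Simpson's rule: (h/3)[f(x₀) + 4f(x₁) + 2f(x₂) + ... + f(xₙ)]

x_0 = 0.7500, f(x_0) = 1.562500, coefficient = 1
x_1 = 1.2083, f(x_1) = 2.460069, coefficient = 4
x_2 = 1.6667, f(x_2) = 3.777778, coefficient = 2
x_3 = 2.1250, f(x_3) = 5.515625, coefficient = 4
x_4 = 2.5833, f(x_4) = 7.673611, coefficient = 2
x_5 = 3.0417, f(x_5) = 10.251736, coefficient = 4
x_6 = 3.5000, f(x_6) = 13.250000, coefficient = 1

I ≈ (0.458333/3) × 110.625000 = 16.901042
Exact value: 16.901042
Error: 0.000000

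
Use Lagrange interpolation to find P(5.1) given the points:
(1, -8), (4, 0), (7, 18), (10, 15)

Lagrange interpolation formula:
P(x) = Σ yᵢ × Lᵢ(x)
where Lᵢ(x) = Π_{j≠i} (x - xⱼ)/(xᵢ - xⱼ)

L_0(5.1) = (5.1 - 4)/(1 - 4) × (5.1 - 7)/(1 - 7) × (5.1 - 10)/(1 - 10) = -0.063216
L_1(5.1) = (5.1 - 1)/(4 - 1) × (5.1 - 7)/(4 - 7) × (5.1 - 10)/(4 - 10) = 0.706870
L_2(5.1) = (5.1 - 1)/(7 - 1) × (5.1 - 4)/(7 - 4) × (5.1 - 10)/(7 - 10) = 0.409241
L_3(5.1) = (5.1 - 1)/(10 - 1) × (5.1 - 4)/(10 - 4) × (5.1 - 7)/(10 - 7) = -0.052895

P(5.1) = (-8)×L_0(5.1) + 0×L_1(5.1) + 18×L_2(5.1) + 15×L_3(5.1)
P(5.1) = 7.078636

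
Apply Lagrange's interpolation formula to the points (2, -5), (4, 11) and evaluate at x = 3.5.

Lagrange interpolation formula:
P(x) = Σ yᵢ × Lᵢ(x)
where Lᵢ(x) = Π_{j≠i} (x - xⱼ)/(xᵢ - xⱼ)

L_0(3.5) = (3.5 - 4)/(2 - 4) = 0.250000
L_1(3.5) = (3.5 - 2)/(4 - 2) = 0.750000

P(3.5) = (-5)×L_0(3.5) + 11×L_1(3.5)
P(3.5) = 7.000000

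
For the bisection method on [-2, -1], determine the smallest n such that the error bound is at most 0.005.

We need (b-a)/2^n ≤ 0.005
(-1 - (-2))/2^n ≤ 0.005
1/2^n ≤ 0.005
2^n ≥ 200
n ≥ log₂(200) = 7.64
n ≥ 8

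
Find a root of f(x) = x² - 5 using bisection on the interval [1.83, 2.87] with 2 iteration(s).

f(x) = x² - 5
Initial interval: [1.83, 2.87]

Iteration 1:
  c_1 = (1.830000 + 2.870000)/2 = 2.350000
  f(c_1) = f(2.350000) = 0.522500
  f(a) × f(c) < 0, new interval: [1.830000, 2.350000]
Iteration 2:
  c_2 = (1.830000 + 2.350000)/2 = 2.090000
  f(c_2) = f(2.090000) = -0.631900
  f(a) × f(c) ≥ 0, new interval: [2.090000, 2.350000]

After 2 iteration(s), the approximation is c_2 = 2.090000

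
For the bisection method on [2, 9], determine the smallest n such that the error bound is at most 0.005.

We need (b-a)/2^n ≤ 0.005
(9 - 2)/2^n ≤ 0.005
7/2^n ≤ 0.005
2^n ≥ 1400
n ≥ log₂(1400) = 10.45
n ≥ 11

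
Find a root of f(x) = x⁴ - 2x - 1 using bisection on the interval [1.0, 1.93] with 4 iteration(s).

f(x) = x⁴ - 2x - 1
Initial interval: [1.0, 1.93]

Iteration 1:
  c_1 = (1.000000 + 1.930000)/2 = 1.465000
  f(c_1) = f(1.465000) = 0.676282
  f(a) × f(c) < 0, new interval: [1.000000, 1.465000]
Iteration 2:
  c_2 = (1.000000 + 1.465000)/2 = 1.232500
  f(c_2) = f(1.232500) = -1.157468
  f(a) × f(c) ≥ 0, new interval: [1.232500, 1.465000]
Iteration 3:
  c_3 = (1.232500 + 1.465000)/2 = 1.348750
  f(c_3) = f(1.348750) = -0.388279
  f(a) × f(c) ≥ 0, new interval: [1.348750, 1.465000]
Iteration 4:
  c_4 = (1.348750 + 1.465000)/2 = 1.406875
  f(c_4) = f(1.406875) = 0.103868
  f(a) × f(c) < 0, new interval: [1.348750, 1.406875]

After 4 iteration(s), the approximation is c_4 = 1.406875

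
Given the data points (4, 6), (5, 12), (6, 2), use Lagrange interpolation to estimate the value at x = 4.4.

Lagrange interpolation formula:
P(x) = Σ yᵢ × Lᵢ(x)
where Lᵢ(x) = Π_{j≠i} (x - xⱼ)/(xᵢ - xⱼ)

L_0(4.4) = (4.4 - 5)/(4 - 5) × (4.4 - 6)/(4 - 6) = 0.480000
L_1(4.4) = (4.4 - 4)/(5 - 4) × (4.4 - 6)/(5 - 6) = 0.640000
L_2(4.4) = (4.4 - 4)/(6 - 4) × (4.4 - 5)/(6 - 5) = -0.120000

P(4.4) = 6×L_0(4.4) + 12×L_1(4.4) + 2×L_2(4.4)
P(4.4) = 10.320000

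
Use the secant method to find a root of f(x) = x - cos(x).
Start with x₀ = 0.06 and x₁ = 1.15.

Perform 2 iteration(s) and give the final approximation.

f(x) = x - cos(x)
x₀ = 0.06, x₁ = 1.15

Secant formula: x_{n+1} = x_n - f(x_n)(x_n - x_{n-1})/(f(x_n) - f(x_{n-1}))

Iteration 1:
  f(0.060000) = -0.938201
  f(1.150000) = 0.741513
  x_2 = 1.150000 - 0.741513×(1.150000 - 0.060000)/(0.741513 - (-0.938201))
       = 0.668817
Iteration 2:
  f(1.150000) = 0.741513
  f(0.668817) = -0.115738
  x_3 = 0.668817 - (-0.115738)×(0.668817 - 1.150000)/(-0.115738 - 0.741513)
       = 0.733782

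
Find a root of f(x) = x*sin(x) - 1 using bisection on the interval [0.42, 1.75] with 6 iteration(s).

f(x) = x*sin(x) - 1
Initial interval: [0.42, 1.75]

Iteration 1:
  c_1 = (0.420000 + 1.750000)/2 = 1.085000
  f(c_1) = f(1.085000) = -0.040531
  f(a) × f(c) ≥ 0, new interval: [1.085000, 1.750000]
Iteration 2:
  c_2 = (1.085000 + 1.750000)/2 = 1.417500
  f(c_2) = f(1.417500) = 0.400877
  f(a) × f(c) < 0, new interval: [1.085000, 1.417500]
Iteration 3:
  c_3 = (1.085000 + 1.417500)/2 = 1.251250
  f(c_3) = f(1.251250) = 0.187909
  f(a) × f(c) < 0, new interval: [1.085000, 1.251250]
Iteration 4:
  c_4 = (1.085000 + 1.251250)/2 = 1.168125
  f(c_4) = f(1.168125) = 0.074695
  f(a) × f(c) < 0, new interval: [1.085000, 1.168125]
Iteration 5:
  c_5 = (1.085000 + 1.168125)/2 = 1.126562
  f(c_5) = f(1.126562) = 0.017219
  f(a) × f(c) < 0, new interval: [1.085000, 1.126562]
Iteration 6:
  c_6 = (1.085000 + 1.126562)/2 = 1.105781
  f(c_6) = f(1.105781) = -0.011636
  f(a) × f(c) ≥ 0, new interval: [1.105781, 1.126562]

After 6 iteration(s), the approximation is c_6 = 1.105781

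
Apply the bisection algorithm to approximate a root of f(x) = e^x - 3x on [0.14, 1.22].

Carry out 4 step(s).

f(x) = e^x - 3x
Initial interval: [0.14, 1.22]

Iteration 1:
  c_1 = (0.140000 + 1.220000)/2 = 0.680000
  f(c_1) = f(0.680000) = -0.066122
  f(a) × f(c) < 0, new interval: [0.140000, 0.680000]
Iteration 2:
  c_2 = (0.140000 + 0.680000)/2 = 0.410000
  f(c_2) = f(0.410000) = 0.276818
  f(a) × f(c) ≥ 0, new interval: [0.410000, 0.680000]
Iteration 3:
  c_3 = (0.410000 + 0.680000)/2 = 0.545000
  f(c_3) = f(0.545000) = 0.089608
  f(a) × f(c) ≥ 0, new interval: [0.545000, 0.680000]
Iteration 4:
  c_4 = (0.545000 + 0.680000)/2 = 0.612500
  f(c_4) = f(0.612500) = 0.007538
  f(a) × f(c) ≥ 0, new interval: [0.612500, 0.680000]

After 4 iteration(s), the approximation is c_4 = 0.612500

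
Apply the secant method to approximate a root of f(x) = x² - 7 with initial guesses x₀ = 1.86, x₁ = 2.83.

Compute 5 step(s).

f(x) = x² - 7
x₀ = 1.86, x₁ = 2.83

Secant formula: x_{n+1} = x_n - f(x_n)(x_n - x_{n-1})/(f(x_n) - f(x_{n-1}))

Iteration 1:
  f(1.860000) = -3.540400
  f(2.830000) = 1.008900
  x_2 = 2.830000 - 1.008900×(2.830000 - 1.860000)/(1.008900 - (-3.540400))
       = 2.614883
Iteration 2:
  f(2.830000) = 1.008900
  f(2.614883) = -0.162388
  x_3 = 2.614883 - (-0.162388)×(2.614883 - 2.830000)/(-0.162388 - 1.008900)
       = 2.644707
Iteration 3:
  f(2.614883) = -0.162388
  f(2.644707) = -0.005526
  x_4 = 2.644707 - (-0.005526)×(2.644707 - 2.614883)/(-0.005526 - (-0.162388))
       = 2.645757
Iteration 4:
  f(2.644707) = -0.005526
  f(2.645757) = 0.000032
  x_5 = 2.645757 - 0.000032×(2.645757 - 2.644707)/(0.000032 - (-0.005526))
       = 2.645751
Iteration 5:
  f(2.645757) = 0.000032
  f(2.645751) = 0.000000
  x_6 = 2.645751 - 0.000000×(2.645751 - 2.645757)/(0.000000 - 0.000032)
       = 2.645751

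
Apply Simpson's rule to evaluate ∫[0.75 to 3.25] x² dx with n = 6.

f(x) = x²
a = 0.75, b = 3.25, n = 6
h = (b - a)/n = 0.416667

Simpson's rule: (h/3)[f(x₀) + 4f(x₁) + 2f(x₂) + ... + f(xₙ)]

x_0 = 0.7500, f(x_0) = 0.562500, coefficient = 1
x_1 = 1.1667, f(x_1) = 1.361111, coefficient = 4
x_2 = 1.5833, f(x_2) = 2.506944, coefficient = 2
x_3 = 2.0000, f(x_3) = 4.000000, coefficient = 4
x_4 = 2.4167, f(x_4) = 5.840278, coefficient = 2
x_5 = 2.8333, f(x_5) = 8.027778, coefficient = 4
x_6 = 3.2500, f(x_6) = 10.562500, coefficient = 1

I ≈ (0.416667/3) × 81.375000 = 11.302083
Exact value: 11.302083
Error: 0.000000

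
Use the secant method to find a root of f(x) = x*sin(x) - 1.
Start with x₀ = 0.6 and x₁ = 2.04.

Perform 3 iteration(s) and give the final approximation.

f(x) = x*sin(x) - 1
x₀ = 0.6, x₁ = 2.04

Secant formula: x_{n+1} = x_n - f(x_n)(x_n - x_{n-1})/(f(x_n) - f(x_{n-1}))

Iteration 1:
  f(0.600000) = -0.661215
  f(2.040000) = 0.819534
  x_2 = 2.040000 - 0.819534×(2.040000 - 0.600000)/(0.819534 - (-0.661215))
       = 1.243018
Iteration 2:
  f(2.040000) = 0.819534
  f(1.243018) = 0.176840
  x_3 = 1.243018 - 0.176840×(1.243018 - 2.040000)/(0.176840 - 0.819534)
       = 1.023725
Iteration 3:
  f(1.243018) = 0.176840
  f(1.023725) = -0.125685
  x_4 = 1.023725 - (-0.125685)×(1.023725 - 1.243018)/(-0.125685 - 0.176840)
       = 1.114832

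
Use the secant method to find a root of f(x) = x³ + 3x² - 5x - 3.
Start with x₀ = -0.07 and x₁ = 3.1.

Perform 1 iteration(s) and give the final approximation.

f(x) = x³ + 3x² - 5x - 3
x₀ = -0.07, x₁ = 3.1

Secant formula: x_{n+1} = x_n - f(x_n)(x_n - x_{n-1})/(f(x_n) - f(x_{n-1}))

Iteration 1:
  f(-0.070000) = -2.635643
  f(3.100000) = 40.121000
  x_2 = 3.100000 - 40.121000×(3.100000 - (-0.070000))/(40.121000 - (-2.635643))
       = 0.125408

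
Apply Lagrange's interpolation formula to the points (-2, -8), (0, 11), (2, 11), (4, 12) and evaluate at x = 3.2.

Lagrange interpolation formula:
P(x) = Σ yᵢ × Lᵢ(x)
where Lᵢ(x) = Π_{j≠i} (x - xⱼ)/(xᵢ - xⱼ)

L_0(3.2) = (3.2 - 0)/(-2 - 0) × (3.2 - 2)/(-2 - 2) × (3.2 - 4)/(-2 - 4) = 0.064000
L_1(3.2) = (3.2 - (-2))/(0 - (-2)) × (3.2 - 2)/(0 - 2) × (3.2 - 4)/(0 - 4) = -0.312000
L_2(3.2) = (3.2 - (-2))/(2 - (-2)) × (3.2 - 0)/(2 - 0) × (3.2 - 4)/(2 - 4) = 0.832000
L_3(3.2) = (3.2 - (-2))/(4 - (-2)) × (3.2 - 0)/(4 - 0) × (3.2 - 2)/(4 - 2) = 0.416000

P(3.2) = (-8)×L_0(3.2) + 11×L_1(3.2) + 11×L_2(3.2) + 12×L_3(3.2)
P(3.2) = 10.200000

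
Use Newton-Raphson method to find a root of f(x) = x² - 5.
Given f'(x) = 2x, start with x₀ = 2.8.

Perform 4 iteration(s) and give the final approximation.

f(x) = x² - 5
f'(x) = 2x
x₀ = 2.8

Newton-Raphson formula: x_{n+1} = x_n - f(x_n)/f'(x_n)

Iteration 1:
  f(2.800000) = 2.840000
  f'(2.800000) = 5.600000
  x_1 = 2.800000 - 2.840000/5.600000 = 2.292857
Iteration 2:
  f(2.292857) = 0.257194
  f'(2.292857) = 4.585714
  x_2 = 2.292857 - 0.257194/4.585714 = 2.236771
Iteration 3:
  f(2.236771) = 0.003146
  f'(2.236771) = 4.473543
  x_3 = 2.236771 - 0.003146/4.473543 = 2.236068
Iteration 4:
  f(2.236068) = 0.000000
  f'(2.236068) = 4.472136
  x_4 = 2.236068 - 0.000000/4.472136 = 2.236068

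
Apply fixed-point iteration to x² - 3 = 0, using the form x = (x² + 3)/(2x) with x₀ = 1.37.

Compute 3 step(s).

Equation: x² - 3 = 0
Fixed-point form: x = (x² + 3)/(2x)
x₀ = 1.37

x_1 = g(1.370000) = 1.779891
x_2 = g(1.779891) = 1.732694
x_3 = g(1.732694) = 1.732051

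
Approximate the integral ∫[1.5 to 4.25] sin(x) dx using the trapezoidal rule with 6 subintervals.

f(x) = sin(x)
a = 1.5, b = 4.25, n = 6
h = (b - a)/n = 0.458333

Trapezoidal rule: (h/2)[f(x₀) + 2f(x₁) + 2f(x₂) + ... + f(xₙ)]

x_0 = 1.5000, f(x_0) = 0.997495, coefficient = 1
x_1 = 1.9583, f(x_1) = 0.925843, coefficient = 2
x_2 = 2.4167, f(x_2) = 0.663080, coefficient = 2
x_3 = 2.8750, f(x_3) = 0.263446, coefficient = 2
x_4 = 3.3333, f(x_4) = -0.190568, coefficient = 2
x_5 = 3.7917, f(x_5) = -0.605245, coefficient = 2
x_6 = 4.2500, f(x_6) = -0.894989, coefficient = 1

I ≈ (0.458333/2) × 2.215616 = 0.507745
Exact value: 0.516825
Error: 0.009079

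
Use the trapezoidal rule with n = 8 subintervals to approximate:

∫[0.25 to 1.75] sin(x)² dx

f(x) = sin(x)²
a = 0.25, b = 1.75, n = 8
h = (b - a)/n = 0.187500

Trapezoidal rule: (h/2)[f(x₀) + 2f(x₁) + 2f(x₂) + ... + f(xₙ)]

x_0 = 0.2500, f(x_0) = 0.061209, coefficient = 1
x_1 = 0.4375, f(x_1) = 0.179502, coefficient = 2
x_2 = 0.6250, f(x_2) = 0.342339, coefficient = 2
x_3 = 0.8125, f(x_3) = 0.527089, coefficient = 2
x_4 = 1.0000, f(x_4) = 0.708073, coefficient = 2
x_5 = 1.1875, f(x_5) = 0.860139, coefficient = 2
x_6 = 1.3750, f(x_6) = 0.962151, coefficient = 2
x_7 = 1.5625, f(x_7) = 0.999931, coefficient = 2
x_8 = 1.7500, f(x_8) = 0.968228, coefficient = 1

I ≈ (0.187500/2) × 10.187885 = 0.955114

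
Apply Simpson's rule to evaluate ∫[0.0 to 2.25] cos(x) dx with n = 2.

f(x) = cos(x)
a = 0.0, b = 2.25, n = 2
h = (b - a)/n = 1.125000

Simpson's rule: (h/3)[f(x₀) + 4f(x₁) + 2f(x₂) + ... + f(xₙ)]

x_0 = 0.0000, f(x_0) = 1.000000, coefficient = 1
x_1 = 1.1250, f(x_1) = 0.431177, coefficient = 4
x_2 = 2.2500, f(x_2) = -0.628174, coefficient = 1

I ≈ (1.125000/3) × 2.096532 = 0.786200
Exact value: 0.778073
Error: 0.008126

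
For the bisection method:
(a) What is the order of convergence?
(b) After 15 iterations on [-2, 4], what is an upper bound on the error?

(a) Bisection has linear (order 1) convergence; the error is halved each step.

(b) Error bound = (b-a)/2^n = (4 - (-2))/2^{15}
    = 6/2^{15}

(a) 1 (linear); (b) error ≤ 1.83e-04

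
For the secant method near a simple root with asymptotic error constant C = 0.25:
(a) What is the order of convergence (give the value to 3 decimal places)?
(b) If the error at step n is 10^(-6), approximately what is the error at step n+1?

(a) Secant method has superlinear convergence with order φ = (1+√5)/2 ≈ 1.618.
    This means |e_{n+1}| ≈ C|e_n|^1.618.

(b) With |e_n| = 10^(-6) and C = 0.25:
    |e_{n+1}| ≈ 0.25 × (10^(-6))^1.618 = 0.25 × 10^(-9.71)

(a) ≈ 1.618 (golden ratio); (b) |e_{n+1}| ≈ 4.895e-11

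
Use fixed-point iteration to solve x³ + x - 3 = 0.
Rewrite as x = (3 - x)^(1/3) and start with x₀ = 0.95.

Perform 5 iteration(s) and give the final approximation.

Equation: x³ + x - 3 = 0
Fixed-point form: x = (3 - x)^(1/3)
x₀ = 0.95

x_1 = g(0.950000) = 1.270334
x_2 = g(1.270334) = 1.200386
x_3 = g(1.200386) = 1.216354
x_4 = g(1.216354) = 1.212745
x_5 = g(1.212745) = 1.213563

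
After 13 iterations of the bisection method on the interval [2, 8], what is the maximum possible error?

Bisection error bound: |error| ≤ (b-a)/2^n
|error| ≤ (8 - 2)/2^13 = 6/2^13
|error| ≤ 0.0007324219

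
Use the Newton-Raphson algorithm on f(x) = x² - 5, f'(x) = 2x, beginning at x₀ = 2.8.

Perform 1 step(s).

f(x) = x² - 5
f'(x) = 2x
x₀ = 2.8

Newton-Raphson formula: x_{n+1} = x_n - f(x_n)/f'(x_n)

Iteration 1:
  f(2.800000) = 2.840000
  f'(2.800000) = 5.600000
  x_1 = 2.800000 - 2.840000/5.600000 = 2.292857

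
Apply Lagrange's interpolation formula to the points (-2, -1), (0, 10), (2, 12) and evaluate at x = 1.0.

Lagrange interpolation formula:
P(x) = Σ yᵢ × Lᵢ(x)
where Lᵢ(x) = Π_{j≠i} (x - xⱼ)/(xᵢ - xⱼ)

L_0(1.0) = (1.0 - 0)/(-2 - 0) × (1.0 - 2)/(-2 - 2) = -0.125000
L_1(1.0) = (1.0 - (-2))/(0 - (-2)) × (1.0 - 2)/(0 - 2) = 0.750000
L_2(1.0) = (1.0 - (-2))/(2 - (-2)) × (1.0 - 0)/(2 - 0) = 0.375000

P(1.0) = (-1)×L_0(1.0) + 10×L_1(1.0) + 12×L_2(1.0)
P(1.0) = 12.125000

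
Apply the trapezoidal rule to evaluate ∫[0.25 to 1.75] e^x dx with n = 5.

f(x) = e^x
a = 0.25, b = 1.75, n = 5
h = (b - a)/n = 0.300000

Trapezoidal rule: (h/2)[f(x₀) + 2f(x₁) + 2f(x₂) + ... + f(xₙ)]

x_0 = 0.2500, f(x_0) = 1.284025, coefficient = 1
x_1 = 0.5500, f(x_1) = 1.733253, coefficient = 2
x_2 = 0.8500, f(x_2) = 2.339647, coefficient = 2
x_3 = 1.1500, f(x_3) = 3.158193, coefficient = 2
x_4 = 1.4500, f(x_4) = 4.263115, coefficient = 2
x_5 = 1.7500, f(x_5) = 5.754603, coefficient = 1

I ≈ (0.300000/2) × 30.027043 = 4.504056
Exact value: 4.470577
Error: 0.033479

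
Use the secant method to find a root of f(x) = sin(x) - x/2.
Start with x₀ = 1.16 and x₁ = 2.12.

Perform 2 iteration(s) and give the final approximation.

f(x) = sin(x) - x/2
x₀ = 1.16, x₁ = 2.12

Secant formula: x_{n+1} = x_n - f(x_n)(x_n - x_{n-1})/(f(x_n) - f(x_{n-1}))

Iteration 1:
  f(1.160000) = 0.336803
  f(2.120000) = -0.207060
  x_2 = 2.120000 - (-0.207060)×(2.120000 - 1.160000)/(-0.207060 - 0.336803)
       = 1.754509
Iteration 2:
  f(2.120000) = -0.207060
  f(1.754509) = 0.105918
  x_3 = 1.754509 - 0.105918×(1.754509 - 2.120000)/(0.105918 - (-0.207060))
       = 1.878198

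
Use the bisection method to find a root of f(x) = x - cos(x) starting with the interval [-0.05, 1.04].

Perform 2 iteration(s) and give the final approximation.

f(x) = x - cos(x)
Initial interval: [-0.05, 1.04]

Iteration 1:
  c_1 = (-0.050000 + 1.040000)/2 = 0.495000
  f(c_1) = f(0.495000) = -0.384969
  f(a) × f(c) ≥ 0, new interval: [0.495000, 1.040000]
Iteration 2:
  c_2 = (0.495000 + 1.040000)/2 = 0.767500
  f(c_2) = f(0.767500) = 0.047851
  f(a) × f(c) < 0, new interval: [0.495000, 0.767500]

After 2 iteration(s), the approximation is c_2 = 0.767500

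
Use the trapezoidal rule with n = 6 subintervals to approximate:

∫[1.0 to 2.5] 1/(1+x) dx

f(x) = 1/(1+x)
a = 1.0, b = 2.5, n = 6
h = (b - a)/n = 0.250000

Trapezoidal rule: (h/2)[f(x₀) + 2f(x₁) + 2f(x₂) + ... + f(xₙ)]

x_0 = 1.0000, f(x_0) = 0.500000, coefficient = 1
x_1 = 1.2500, f(x_1) = 0.444444, coefficient = 2
x_2 = 1.5000, f(x_2) = 0.400000, coefficient = 2
x_3 = 1.7500, f(x_3) = 0.363636, coefficient = 2
x_4 = 2.0000, f(x_4) = 0.333333, coefficient = 2
x_5 = 2.2500, f(x_5) = 0.307692, coefficient = 2
x_6 = 2.5000, f(x_6) = 0.285714, coefficient = 1

I ≈ (0.250000/2) × 4.483927 = 0.560491
Exact value: 0.559616
Error: 0.000875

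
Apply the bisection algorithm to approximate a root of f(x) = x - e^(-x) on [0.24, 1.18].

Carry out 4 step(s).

f(x) = x - e^(-x)
Initial interval: [0.24, 1.18]

Iteration 1:
  c_1 = (0.240000 + 1.180000)/2 = 0.710000
  f(c_1) = f(0.710000) = 0.218356
  f(a) × f(c) < 0, new interval: [0.240000, 0.710000]
Iteration 2:
  c_2 = (0.240000 + 0.710000)/2 = 0.475000
  f(c_2) = f(0.475000) = -0.146885
  f(a) × f(c) ≥ 0, new interval: [0.475000, 0.710000]
Iteration 3:
  c_3 = (0.475000 + 0.710000)/2 = 0.592500
  f(c_3) = f(0.592500) = 0.039557
  f(a) × f(c) < 0, new interval: [0.475000, 0.592500]
Iteration 4:
  c_4 = (0.475000 + 0.592500)/2 = 0.533750
  f(c_4) = f(0.533750) = -0.052652
  f(a) × f(c) ≥ 0, new interval: [0.533750, 0.592500]

After 4 iteration(s), the approximation is c_4 = 0.533750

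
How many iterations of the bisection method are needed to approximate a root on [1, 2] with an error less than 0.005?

We need (b-a)/2^n ≤ 0.005
(2 - 1)/2^n ≤ 0.005
1/2^n ≤ 0.005
2^n ≥ 200
n ≥ log₂(200) = 7.64
n ≥ 8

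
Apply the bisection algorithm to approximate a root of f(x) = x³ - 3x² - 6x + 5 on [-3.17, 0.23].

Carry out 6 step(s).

f(x) = x³ - 3x² - 6x + 5
Initial interval: [-3.17, 0.23]

Iteration 1:
  c_1 = (-3.170000 + 0.230000)/2 = -1.470000
  f(c_1) = f(-1.470000) = 4.160777
  f(a) × f(c) < 0, new interval: [-3.170000, -1.470000]
Iteration 2:
  c_2 = (-3.170000 + (-1.470000))/2 = -2.320000
  f(c_2) = f(-2.320000) = -9.714368
  f(a) × f(c) ≥ 0, new interval: [-2.320000, -1.470000]
Iteration 3:
  c_3 = (-2.320000 + (-1.470000))/2 = -1.895000
  f(c_3) = f(-1.895000) = -1.208067
  f(a) × f(c) ≥ 0, new interval: [-1.895000, -1.470000]
Iteration 4:
  c_4 = (-1.895000 + (-1.470000))/2 = -1.682500
  f(c_4) = f(-1.682500) = 1.839750
  f(a) × f(c) < 0, new interval: [-1.895000, -1.682500]
Iteration 5:
  c_5 = (-1.895000 + (-1.682500))/2 = -1.788750
  f(c_5) = f(-1.788750) = 0.410288
  f(a) × f(c) < 0, new interval: [-1.895000, -1.788750]
Iteration 6:
  c_6 = (-1.895000 + (-1.788750))/2 = -1.841875
  f(c_6) = f(-1.841875) = -0.374828
  f(a) × f(c) ≥ 0, new interval: [-1.841875, -1.788750]

After 6 iteration(s), the approximation is c_6 = -1.841875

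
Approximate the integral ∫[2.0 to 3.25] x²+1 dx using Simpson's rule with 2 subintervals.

f(x) = x²+1
a = 2.0, b = 3.25, n = 2
h = (b - a)/n = 0.625000

Simpson's rule: (h/3)[f(x₀) + 4f(x₁) + 2f(x₂) + ... + f(xₙ)]

x_0 = 2.0000, f(x_0) = 5.000000, coefficient = 1
x_1 = 2.6250, f(x_1) = 7.890625, coefficient = 4
x_2 = 3.2500, f(x_2) = 11.562500, coefficient = 1

I ≈ (0.625000/3) × 48.125000 = 10.026042
Exact value: 10.026042
Error: 0.000000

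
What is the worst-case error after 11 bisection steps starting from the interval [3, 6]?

Bisection error bound: |error| ≤ (b-a)/2^n
|error| ≤ (6 - 3)/2^11 = 3/2^11
|error| ≤ 0.0014648438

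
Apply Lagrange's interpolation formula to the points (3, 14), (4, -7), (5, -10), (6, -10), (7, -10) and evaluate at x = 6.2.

Lagrange interpolation formula:
P(x) = Σ yᵢ × Lᵢ(x)
where Lᵢ(x) = Π_{j≠i} (x - xⱼ)/(xᵢ - xⱼ)

L_0(6.2) = (6.2 - 4)/(3 - 4) × (6.2 - 5)/(3 - 5) × (6.2 - 6)/(3 - 6) × (6.2 - 7)/(3 - 7) = -0.017600
L_1(6.2) = (6.2 - 3)/(4 - 3) × (6.2 - 5)/(4 - 5) × (6.2 - 6)/(4 - 6) × (6.2 - 7)/(4 - 7) = 0.102400
L_2(6.2) = (6.2 - 3)/(5 - 3) × (6.2 - 4)/(5 - 4) × (6.2 - 6)/(5 - 6) × (6.2 - 7)/(5 - 7) = -0.281600
L_3(6.2) = (6.2 - 3)/(6 - 3) × (6.2 - 4)/(6 - 4) × (6.2 - 5)/(6 - 5) × (6.2 - 7)/(6 - 7) = 1.126400
L_4(6.2) = (6.2 - 3)/(7 - 3) × (6.2 - 4)/(7 - 4) × (6.2 - 5)/(7 - 5) × (6.2 - 6)/(7 - 6) = 0.070400

P(6.2) = 14×L_0(6.2) + (-7)×L_1(6.2) + (-10)×L_2(6.2) + (-10)×L_3(6.2) + (-10)×L_4(6.2)
P(6.2) = -10.115200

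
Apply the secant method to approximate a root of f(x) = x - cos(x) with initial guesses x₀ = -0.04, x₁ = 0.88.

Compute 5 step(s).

f(x) = x - cos(x)
x₀ = -0.04, x₁ = 0.88

Secant formula: x_{n+1} = x_n - f(x_n)(x_n - x_{n-1})/(f(x_n) - f(x_{n-1}))

Iteration 1:
  f(-0.040000) = -1.039200
  f(0.880000) = 0.242849
  x_2 = 0.880000 - 0.242849×(0.880000 - (-0.040000))/(0.242849 - (-1.039200))
       = 0.705731
Iteration 2:
  f(0.880000) = 0.242849
  f(0.705731) = -0.055406
  x_3 = 0.705731 - (-0.055406)×(0.705731 - 0.880000)/(-0.055406 - 0.242849)
       = 0.738105
Iteration 3:
  f(0.705731) = -0.055406
  f(0.738105) = -0.001640
  x_4 = 0.738105 - (-0.001640)×(0.738105 - 0.705731)/(-0.001640 - (-0.055406))
       = 0.739092
Iteration 4:
  f(0.738105) = -0.001640
  f(0.739092) = 0.000012
  x_5 = 0.739092 - 0.000012×(0.739092 - 0.738105)/(0.000012 - (-0.001640))
       = 0.739085
Iteration 5:
  f(0.739092) = 0.000012
  f(0.739085) = 0.000000
  x_6 = 0.739085 - 0.000000×(0.739085 - 0.739092)/(0.000000 - 0.000012)
       = 0.739085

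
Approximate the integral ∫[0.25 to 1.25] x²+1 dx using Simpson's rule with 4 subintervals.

f(x) = x²+1
a = 0.25, b = 1.25, n = 4
h = (b - a)/n = 0.250000

Simpson's rule: (h/3)[f(x₀) + 4f(x₁) + 2f(x₂) + ... + f(xₙ)]

x_0 = 0.2500, f(x_0) = 1.062500, coefficient = 1
x_1 = 0.5000, f(x_1) = 1.250000, coefficient = 4
x_2 = 0.7500, f(x_2) = 1.562500, coefficient = 2
x_3 = 1.0000, f(x_3) = 2.000000, coefficient = 4
x_4 = 1.2500, f(x_4) = 2.562500, coefficient = 1

I ≈ (0.250000/3) × 19.750000 = 1.645833
Exact value: 1.645833
Error: 0.000000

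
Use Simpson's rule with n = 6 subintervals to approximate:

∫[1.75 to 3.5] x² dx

f(x) = x²
a = 1.75, b = 3.5, n = 6
h = (b - a)/n = 0.291667

Simpson's rule: (h/3)[f(x₀) + 4f(x₁) + 2f(x₂) + ... + f(xₙ)]

x_0 = 1.7500, f(x_0) = 3.062500, coefficient = 1
x_1 = 2.0417, f(x_1) = 4.168403, coefficient = 4
x_2 = 2.3333, f(x_2) = 5.444444, coefficient = 2
x_3 = 2.6250, f(x_3) = 6.890625, coefficient = 4
x_4 = 2.9167, f(x_4) = 8.506944, coefficient = 2
x_5 = 3.2083, f(x_5) = 10.293403, coefficient = 4
x_6 = 3.5000, f(x_6) = 12.250000, coefficient = 1

I ≈ (0.291667/3) × 128.625000 = 12.505208
Exact value: 12.505208
Error: 0.000000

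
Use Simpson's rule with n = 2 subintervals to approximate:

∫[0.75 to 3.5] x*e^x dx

f(x) = x*e^x
a = 0.75, b = 3.5, n = 2
h = (b - a)/n = 1.375000

Simpson's rule: (h/3)[f(x₀) + 4f(x₁) + 2f(x₂) + ... + f(xₙ)]

x_0 = 0.7500, f(x_0) = 1.587750, coefficient = 1
x_1 = 2.1250, f(x_1) = 17.792407, coefficient = 4
x_2 = 3.5000, f(x_2) = 115.904082, coefficient = 1

I ≈ (1.375000/3) × 188.661461 = 86.469836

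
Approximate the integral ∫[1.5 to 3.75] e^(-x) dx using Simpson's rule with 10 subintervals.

f(x) = e^(-x)
a = 1.5, b = 3.75, n = 10
h = (b - a)/n = 0.225000

Simpson's rule: (h/3)[f(x₀) + 4f(x₁) + 2f(x₂) + ... + f(xₙ)]

x_0 = 1.5000, f(x_0) = 0.223130, coefficient = 1
x_1 = 1.7250, f(x_1) = 0.178173, coefficient = 4
x_2 = 1.9500, f(x_2) = 0.142274, coefficient = 2
x_3 = 2.1750, f(x_3) = 0.113608, coefficient = 4
x_4 = 2.4000, f(x_4) = 0.090718, coefficient = 2
x_5 = 2.6250, f(x_5) = 0.072440, coefficient = 4
x_6 = 2.8500, f(x_6) = 0.057844, coefficient = 2
x_7 = 3.0750, f(x_7) = 0.046190, coefficient = 4
x_8 = 3.3000, f(x_8) = 0.036883, coefficient = 2
x_9 = 3.5250, f(x_9) = 0.029452, coefficient = 4
x_10 = 3.7500, f(x_10) = 0.023518, coefficient = 1

I ≈ (0.225000/3) × 2.661537 = 0.199615
Exact value: 0.199612
Error: 0.000003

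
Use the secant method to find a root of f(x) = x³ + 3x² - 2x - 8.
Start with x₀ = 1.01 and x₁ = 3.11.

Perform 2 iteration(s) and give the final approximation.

f(x) = x³ + 3x² - 2x - 8
x₀ = 1.01, x₁ = 3.11

Secant formula: x_{n+1} = x_n - f(x_n)(x_n - x_{n-1})/(f(x_n) - f(x_{n-1}))

Iteration 1:
  f(1.010000) = -5.929399
  f(3.110000) = 44.876531
  x_2 = 3.110000 - 44.876531×(3.110000 - 1.010000)/(44.876531 - (-5.929399))
       = 1.255084
Iteration 2:
  f(3.110000) = 44.876531
  f(1.255084) = -3.807404
  x_3 = 1.255084 - (-3.807404)×(1.255084 - 3.110000)/(-3.807404 - 44.876531)
       = 1.400151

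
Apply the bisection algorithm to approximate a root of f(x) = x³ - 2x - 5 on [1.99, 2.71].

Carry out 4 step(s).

f(x) = x³ - 2x - 5
Initial interval: [1.99, 2.71]

Iteration 1:
  c_1 = (1.990000 + 2.710000)/2 = 2.350000
  f(c_1) = f(2.350000) = 3.277875
  f(a) × f(c) < 0, new interval: [1.990000, 2.350000]
Iteration 2:
  c_2 = (1.990000 + 2.350000)/2 = 2.170000
  f(c_2) = f(2.170000) = 0.878313
  f(a) × f(c) < 0, new interval: [1.990000, 2.170000]
Iteration 3:
  c_3 = (1.990000 + 2.170000)/2 = 2.080000
  f(c_3) = f(2.080000) = -0.161088
  f(a) × f(c) ≥ 0, new interval: [2.080000, 2.170000]
Iteration 4:
  c_4 = (2.080000 + 2.170000)/2 = 2.125000
  f(c_4) = f(2.125000) = 0.345703
  f(a) × f(c) < 0, new interval: [2.080000, 2.125000]

After 4 iteration(s), the approximation is c_4 = 2.125000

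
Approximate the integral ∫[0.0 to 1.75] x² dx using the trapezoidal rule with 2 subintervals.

f(x) = x²
a = 0.0, b = 1.75, n = 2
h = (b - a)/n = 0.875000

Trapezoidal rule: (h/2)[f(x₀) + 2f(x₁) + 2f(x₂) + ... + f(xₙ)]

x_0 = 0.0000, f(x_0) = 0.000000, coefficient = 1
x_1 = 0.8750, f(x_1) = 0.765625, coefficient = 2
x_2 = 1.7500, f(x_2) = 3.062500, coefficient = 1

I ≈ (0.875000/2) × 4.593750 = 2.009766
Exact value: 1.786458
Error: 0.223307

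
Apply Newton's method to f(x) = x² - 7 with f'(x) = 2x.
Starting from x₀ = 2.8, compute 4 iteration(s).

f(x) = x² - 7
f'(x) = 2x
x₀ = 2.8

Newton-Raphson formula: x_{n+1} = x_n - f(x_n)/f'(x_n)

Iteration 1:
  f(2.800000) = 0.840000
  f'(2.800000) = 5.600000
  x_1 = 2.800000 - 0.840000/5.600000 = 2.650000
Iteration 2:
  f(2.650000) = 0.022500
  f'(2.650000) = 5.300000
  x_2 = 2.650000 - 0.022500/5.300000 = 2.645755
Iteration 3:
  f(2.645755) = 0.000018
  f'(2.645755) = 5.291509
  x_3 = 2.645755 - 0.000018/5.291509 = 2.645751
Iteration 4:
  f(2.645751) = 0.000000
  f'(2.645751) = 5.291503
  x_4 = 2.645751 - 0.000000/5.291503 = 2.645751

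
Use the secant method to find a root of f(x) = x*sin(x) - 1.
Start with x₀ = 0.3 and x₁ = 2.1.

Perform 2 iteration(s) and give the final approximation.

f(x) = x*sin(x) - 1
x₀ = 0.3, x₁ = 2.1

Secant formula: x_{n+1} = x_n - f(x_n)(x_n - x_{n-1})/(f(x_n) - f(x_{n-1}))

Iteration 1:
  f(0.300000) = -0.911344
  f(2.100000) = 0.812740
  x_2 = 2.100000 - 0.812740×(2.100000 - 0.300000)/(0.812740 - (-0.911344))
       = 1.251473
Iteration 2:
  f(2.100000) = 0.812740
  f(1.251473) = 0.188209
  x_3 = 1.251473 - 0.188209×(1.251473 - 2.100000)/(0.188209 - 0.812740)
       = 0.995761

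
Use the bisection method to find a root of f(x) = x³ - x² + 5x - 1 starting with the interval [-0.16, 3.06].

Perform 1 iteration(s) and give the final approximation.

f(x) = x³ - x² + 5x - 1
Initial interval: [-0.16, 3.06]

Iteration 1:
  c_1 = (-0.160000 + 3.060000)/2 = 1.450000
  f(c_1) = f(1.450000) = 7.196125
  f(a) × f(c) < 0, new interval: [-0.160000, 1.450000]

After 1 iteration(s), the approximation is c_1 = 1.450000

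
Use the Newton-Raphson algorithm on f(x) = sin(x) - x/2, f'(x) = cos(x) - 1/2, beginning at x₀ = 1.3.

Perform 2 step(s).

f(x) = sin(x) - x/2
f'(x) = cos(x) - 1/2
x₀ = 1.3

Newton-Raphson formula: x_{n+1} = x_n - f(x_n)/f'(x_n)

Iteration 1:
  f(1.300000) = 0.313558
  f'(1.300000) = -0.232501
  x_1 = 1.300000 - 0.313558/(-0.232501) = 2.648631
Iteration 2:
  f(2.648631) = -0.851078
  f'(2.648631) = -1.380935
  x_2 = 2.648631 - (-0.851078)/(-1.380935) = 2.032325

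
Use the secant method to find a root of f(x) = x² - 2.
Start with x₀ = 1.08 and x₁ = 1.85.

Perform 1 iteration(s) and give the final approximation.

f(x) = x² - 2
x₀ = 1.08, x₁ = 1.85

Secant formula: x_{n+1} = x_n - f(x_n)(x_n - x_{n-1})/(f(x_n) - f(x_{n-1}))

Iteration 1:
  f(1.080000) = -0.833600
  f(1.850000) = 1.422500
  x_2 = 1.850000 - 1.422500×(1.850000 - 1.080000)/(1.422500 - (-0.833600))
       = 1.364505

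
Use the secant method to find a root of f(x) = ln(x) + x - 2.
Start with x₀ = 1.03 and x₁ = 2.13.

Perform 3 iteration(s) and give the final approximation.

f(x) = ln(x) + x - 2
x₀ = 1.03, x₁ = 2.13

Secant formula: x_{n+1} = x_n - f(x_n)(x_n - x_{n-1})/(f(x_n) - f(x_{n-1}))

Iteration 1:
  f(1.030000) = -0.940441
  f(2.130000) = 0.886122
  x_2 = 2.130000 - 0.886122×(2.130000 - 1.030000)/(0.886122 - (-0.940441))
       = 1.596356
Iteration 2:
  f(2.130000) = 0.886122
  f(1.596356) = 0.064080
  x_3 = 1.596356 - 0.064080×(1.596356 - 2.130000)/(0.064080 - 0.886122)
       = 1.554758
Iteration 3:
  f(1.596356) = 0.064080
  f(1.554758) = -0.003923
  x_4 = 1.554758 - (-0.003923)×(1.554758 - 1.596356)/(-0.003923 - 0.064080)
       = 1.557157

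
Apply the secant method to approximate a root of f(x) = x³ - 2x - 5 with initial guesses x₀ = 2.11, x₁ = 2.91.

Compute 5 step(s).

f(x) = x³ - 2x - 5
x₀ = 2.11, x₁ = 2.91

Secant formula: x_{n+1} = x_n - f(x_n)(x_n - x_{n-1})/(f(x_n) - f(x_{n-1}))

Iteration 1:
  f(2.110000) = 0.173931
  f(2.910000) = 13.822171
  x_2 = 2.910000 - 13.822171×(2.910000 - 2.110000)/(13.822171 - 0.173931)
       = 2.099805
Iteration 2:
  f(2.910000) = 13.822171
  f(2.099805) = 0.058810
  x_3 = 2.099805 - 0.058810×(2.099805 - 2.910000)/(0.058810 - 13.822171)
       = 2.096343
Iteration 3:
  f(2.099805) = 0.058810
  f(2.096343) = 0.020017
  x_4 = 2.096343 - 0.020017×(2.096343 - 2.099805)/(0.020017 - 0.058810)
       = 2.094557
Iteration 4:
  f(2.096343) = 0.020017
  f(2.094557) = 0.000059
  x_5 = 2.094557 - 0.000059×(2.094557 - 2.096343)/(0.000059 - 0.020017)
       = 2.094551
Iteration 5:
  f(2.094557) = 0.000059
  f(2.094551) = 0.000000
  x_6 = 2.094551 - 0.000000×(2.094551 - 2.094557)/(0.000000 - 0.000059)
       = 2.094551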